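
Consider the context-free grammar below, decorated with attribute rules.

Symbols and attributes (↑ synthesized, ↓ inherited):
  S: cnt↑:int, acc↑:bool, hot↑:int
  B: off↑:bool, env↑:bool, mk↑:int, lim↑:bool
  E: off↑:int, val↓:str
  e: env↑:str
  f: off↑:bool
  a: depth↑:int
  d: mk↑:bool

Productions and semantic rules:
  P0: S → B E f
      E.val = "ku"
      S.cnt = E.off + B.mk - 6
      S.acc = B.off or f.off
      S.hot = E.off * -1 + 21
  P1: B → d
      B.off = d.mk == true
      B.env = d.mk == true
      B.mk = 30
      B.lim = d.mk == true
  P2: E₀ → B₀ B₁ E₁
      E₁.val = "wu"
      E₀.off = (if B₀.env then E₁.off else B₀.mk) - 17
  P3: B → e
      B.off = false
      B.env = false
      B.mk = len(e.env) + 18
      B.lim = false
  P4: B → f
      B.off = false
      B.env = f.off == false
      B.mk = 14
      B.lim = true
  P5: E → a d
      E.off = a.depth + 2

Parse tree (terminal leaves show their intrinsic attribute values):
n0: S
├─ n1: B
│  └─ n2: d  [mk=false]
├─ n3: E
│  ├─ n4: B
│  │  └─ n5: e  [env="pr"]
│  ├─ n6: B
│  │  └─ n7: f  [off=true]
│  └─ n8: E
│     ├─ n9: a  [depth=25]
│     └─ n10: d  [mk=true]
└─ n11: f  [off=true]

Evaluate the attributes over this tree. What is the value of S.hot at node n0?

18

1. n2.mk = false  [terminal]
2. n1.off = false  [d.mk == true]
3. n1.env = false  [d.mk == true]
4. n1.mk = 30  [30]
5. n1.lim = false  [d.mk == true]
6. n3.val = "ku"  ["ku"]
7. n5.env = "pr"  [terminal]
8. n4.off = false  [false]
9. n4.env = false  [false]
10. n4.mk = 20  [len(e.env) + 18]
11. n4.lim = false  [false]
12. n7.off = true  [terminal]
13. n6.off = false  [false]
14. n6.env = false  [f.off == false]
15. n6.mk = 14  [14]
16. n6.lim = true  [true]
17. n8.val = "wu"  ["wu"]
18. n9.depth = 25  [terminal]
19. n10.mk = true  [terminal]
20. n8.off = 27  [a.depth + 2]
21. n3.off = 3  [(if B₀.env then E₁.off else B₀.mk) - 17]
22. n11.off = true  [terminal]
23. n0.cnt = 27  [E.off + B.mk - 6]
24. n0.acc = true  [B.off or f.off]
25. n0.hot = 18  [E.off * -1 + 21]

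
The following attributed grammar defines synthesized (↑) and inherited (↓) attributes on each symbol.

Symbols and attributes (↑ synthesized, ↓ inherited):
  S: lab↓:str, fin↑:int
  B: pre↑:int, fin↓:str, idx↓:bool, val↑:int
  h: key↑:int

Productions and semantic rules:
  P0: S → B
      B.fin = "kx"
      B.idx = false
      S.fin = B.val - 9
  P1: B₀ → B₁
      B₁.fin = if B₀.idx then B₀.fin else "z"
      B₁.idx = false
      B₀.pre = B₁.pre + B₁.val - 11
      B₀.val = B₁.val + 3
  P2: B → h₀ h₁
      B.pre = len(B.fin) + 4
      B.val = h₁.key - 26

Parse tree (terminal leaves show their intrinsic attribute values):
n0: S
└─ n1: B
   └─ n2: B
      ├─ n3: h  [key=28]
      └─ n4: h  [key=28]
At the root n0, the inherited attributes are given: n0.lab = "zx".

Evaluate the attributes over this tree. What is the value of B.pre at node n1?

-4

1. n0.lab = "zx"  [given at root]
2. n1.fin = "kx"  ["kx"]
3. n1.idx = false  [false]
4. n2.fin = "z"  [if B₀.idx then B₀.fin else "z"]
5. n2.idx = false  [false]
6. n3.key = 28  [terminal]
7. n4.key = 28  [terminal]
8. n2.pre = 5  [len(B.fin) + 4]
9. n2.val = 2  [h₁.key - 26]
10. n1.pre = -4  [B₁.pre + B₁.val - 11]
11. n1.val = 5  [B₁.val + 3]
12. n0.fin = -4  [B.val - 9]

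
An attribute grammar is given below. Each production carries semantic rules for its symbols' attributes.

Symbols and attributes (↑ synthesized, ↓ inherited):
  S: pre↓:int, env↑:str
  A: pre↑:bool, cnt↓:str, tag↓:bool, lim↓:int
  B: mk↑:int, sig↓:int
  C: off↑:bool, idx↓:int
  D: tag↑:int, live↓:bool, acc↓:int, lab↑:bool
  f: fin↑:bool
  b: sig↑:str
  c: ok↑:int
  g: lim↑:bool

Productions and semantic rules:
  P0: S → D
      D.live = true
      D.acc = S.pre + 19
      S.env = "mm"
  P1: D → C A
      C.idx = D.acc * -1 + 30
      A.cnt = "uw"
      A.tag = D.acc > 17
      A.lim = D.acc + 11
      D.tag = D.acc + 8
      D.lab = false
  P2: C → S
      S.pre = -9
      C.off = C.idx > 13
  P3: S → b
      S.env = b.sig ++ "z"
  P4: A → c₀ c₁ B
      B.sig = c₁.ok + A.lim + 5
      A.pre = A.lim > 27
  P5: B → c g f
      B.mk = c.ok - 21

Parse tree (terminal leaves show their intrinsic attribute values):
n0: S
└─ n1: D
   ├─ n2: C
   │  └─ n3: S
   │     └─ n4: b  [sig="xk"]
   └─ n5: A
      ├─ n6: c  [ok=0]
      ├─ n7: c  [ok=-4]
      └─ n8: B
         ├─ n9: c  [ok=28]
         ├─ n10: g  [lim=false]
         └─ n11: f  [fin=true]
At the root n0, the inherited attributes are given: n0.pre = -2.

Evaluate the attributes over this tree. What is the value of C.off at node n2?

false

1. n0.pre = -2  [given at root]
2. n1.live = true  [true]
3. n1.acc = 17  [S.pre + 19]
4. n2.idx = 13  [D.acc * -1 + 30]
5. n3.pre = -9  [-9]
6. n4.sig = "xk"  [terminal]
7. n3.env = "xkz"  [b.sig ++ "z"]
8. n2.off = false  [C.idx > 13]
9. n5.cnt = "uw"  ["uw"]
10. n5.tag = false  [D.acc > 17]
11. n5.lim = 28  [D.acc + 11]
12. n6.ok = 0  [terminal]
13. n7.ok = -4  [terminal]
14. n8.sig = 29  [c₁.ok + A.lim + 5]
15. n9.ok = 28  [terminal]
16. n10.lim = false  [terminal]
17. n11.fin = true  [terminal]
18. n8.mk = 7  [c.ok - 21]
19. n5.pre = true  [A.lim > 27]
20. n1.tag = 25  [D.acc + 8]
21. n1.lab = false  [false]
22. n0.env = "mm"  ["mm"]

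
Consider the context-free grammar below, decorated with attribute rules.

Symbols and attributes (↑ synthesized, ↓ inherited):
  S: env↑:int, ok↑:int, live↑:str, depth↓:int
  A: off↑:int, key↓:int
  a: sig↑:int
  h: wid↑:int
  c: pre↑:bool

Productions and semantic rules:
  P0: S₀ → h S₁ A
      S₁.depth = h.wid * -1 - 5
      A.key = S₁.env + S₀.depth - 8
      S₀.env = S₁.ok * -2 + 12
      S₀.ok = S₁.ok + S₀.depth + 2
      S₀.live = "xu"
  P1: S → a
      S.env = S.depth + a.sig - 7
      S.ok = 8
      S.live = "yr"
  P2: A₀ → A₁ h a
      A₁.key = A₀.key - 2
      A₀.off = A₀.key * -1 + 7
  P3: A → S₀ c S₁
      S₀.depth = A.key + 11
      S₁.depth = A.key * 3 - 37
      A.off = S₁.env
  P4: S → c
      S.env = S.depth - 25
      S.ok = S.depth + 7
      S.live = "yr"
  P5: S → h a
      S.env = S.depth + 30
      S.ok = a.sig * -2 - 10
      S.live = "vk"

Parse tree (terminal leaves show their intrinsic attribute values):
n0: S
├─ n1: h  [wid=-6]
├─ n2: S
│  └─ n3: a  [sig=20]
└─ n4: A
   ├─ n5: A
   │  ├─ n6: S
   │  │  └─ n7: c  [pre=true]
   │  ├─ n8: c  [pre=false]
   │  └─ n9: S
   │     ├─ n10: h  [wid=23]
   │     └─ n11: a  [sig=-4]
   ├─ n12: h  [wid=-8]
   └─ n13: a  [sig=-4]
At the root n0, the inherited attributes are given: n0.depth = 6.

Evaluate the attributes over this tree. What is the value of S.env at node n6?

1. n0.depth = 6  [given at root]
2. n1.wid = -6  [terminal]
3. n2.depth = 1  [h.wid * -1 - 5]
4. n3.sig = 20  [terminal]
5. n2.env = 14  [S.depth + a.sig - 7]
6. n2.ok = 8  [8]
7. n2.live = "yr"  ["yr"]
8. n4.key = 12  [S₁.env + S₀.depth - 8]
9. n5.key = 10  [A₀.key - 2]
10. n6.depth = 21  [A.key + 11]
11. n7.pre = true  [terminal]
12. n6.env = -4  [S.depth - 25]
13. n6.ok = 28  [S.depth + 7]
14. n6.live = "yr"  ["yr"]
15. n8.pre = false  [terminal]
16. n9.depth = -7  [A.key * 3 - 37]
17. n10.wid = 23  [terminal]
18. n11.sig = -4  [terminal]
19. n9.env = 23  [S.depth + 30]
20. n9.ok = -2  [a.sig * -2 - 10]
21. n9.live = "vk"  ["vk"]
22. n5.off = 23  [S₁.env]
23. n12.wid = -8  [terminal]
24. n13.sig = -4  [terminal]
25. n4.off = -5  [A₀.key * -1 + 7]
26. n0.env = -4  [S₁.ok * -2 + 12]
27. n0.ok = 16  [S₁.ok + S₀.depth + 2]
28. n0.live = "xu"  ["xu"]

-4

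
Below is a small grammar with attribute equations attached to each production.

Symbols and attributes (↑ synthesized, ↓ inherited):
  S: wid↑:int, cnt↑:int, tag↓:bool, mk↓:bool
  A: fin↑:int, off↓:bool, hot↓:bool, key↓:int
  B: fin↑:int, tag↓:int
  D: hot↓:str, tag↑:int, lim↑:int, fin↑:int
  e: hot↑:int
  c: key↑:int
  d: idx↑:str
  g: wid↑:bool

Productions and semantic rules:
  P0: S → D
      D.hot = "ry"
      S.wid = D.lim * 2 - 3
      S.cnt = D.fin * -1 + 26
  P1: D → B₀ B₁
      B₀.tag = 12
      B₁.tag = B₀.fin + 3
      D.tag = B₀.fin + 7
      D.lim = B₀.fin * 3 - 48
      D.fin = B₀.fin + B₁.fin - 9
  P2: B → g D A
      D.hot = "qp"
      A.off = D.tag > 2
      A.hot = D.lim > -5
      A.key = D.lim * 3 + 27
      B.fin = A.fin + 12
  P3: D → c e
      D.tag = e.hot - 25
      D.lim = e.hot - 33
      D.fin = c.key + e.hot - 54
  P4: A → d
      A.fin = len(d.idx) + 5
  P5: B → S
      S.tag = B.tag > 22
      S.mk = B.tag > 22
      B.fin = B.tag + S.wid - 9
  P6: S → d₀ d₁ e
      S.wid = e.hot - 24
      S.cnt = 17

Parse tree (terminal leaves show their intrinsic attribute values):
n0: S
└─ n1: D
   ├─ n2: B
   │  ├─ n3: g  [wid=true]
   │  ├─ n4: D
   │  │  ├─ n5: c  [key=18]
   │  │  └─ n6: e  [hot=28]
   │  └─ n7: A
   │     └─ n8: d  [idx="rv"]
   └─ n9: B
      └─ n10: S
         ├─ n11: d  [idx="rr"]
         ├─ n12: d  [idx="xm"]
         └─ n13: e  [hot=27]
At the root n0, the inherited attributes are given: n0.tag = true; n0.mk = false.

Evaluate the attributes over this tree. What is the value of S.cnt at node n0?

0

1. n0.tag = true  [given at root]
2. n0.mk = false  [given at root]
3. n1.hot = "ry"  ["ry"]
4. n2.tag = 12  [12]
5. n3.wid = true  [terminal]
6. n4.hot = "qp"  ["qp"]
7. n5.key = 18  [terminal]
8. n6.hot = 28  [terminal]
9. n4.tag = 3  [e.hot - 25]
10. n4.lim = -5  [e.hot - 33]
11. n4.fin = -8  [c.key + e.hot - 54]
12. n7.off = true  [D.tag > 2]
13. n7.hot = false  [D.lim > -5]
14. n7.key = 12  [D.lim * 3 + 27]
15. n8.idx = "rv"  [terminal]
16. n7.fin = 7  [len(d.idx) + 5]
17. n2.fin = 19  [A.fin + 12]
18. n9.tag = 22  [B₀.fin + 3]
19. n10.tag = false  [B.tag > 22]
20. n10.mk = false  [B.tag > 22]
21. n11.idx = "rr"  [terminal]
22. n12.idx = "xm"  [terminal]
23. n13.hot = 27  [terminal]
24. n10.wid = 3  [e.hot - 24]
25. n10.cnt = 17  [17]
26. n9.fin = 16  [B.tag + S.wid - 9]
27. n1.tag = 26  [B₀.fin + 7]
28. n1.lim = 9  [B₀.fin * 3 - 48]
29. n1.fin = 26  [B₀.fin + B₁.fin - 9]
30. n0.wid = 15  [D.lim * 2 - 3]
31. n0.cnt = 0  [D.fin * -1 + 26]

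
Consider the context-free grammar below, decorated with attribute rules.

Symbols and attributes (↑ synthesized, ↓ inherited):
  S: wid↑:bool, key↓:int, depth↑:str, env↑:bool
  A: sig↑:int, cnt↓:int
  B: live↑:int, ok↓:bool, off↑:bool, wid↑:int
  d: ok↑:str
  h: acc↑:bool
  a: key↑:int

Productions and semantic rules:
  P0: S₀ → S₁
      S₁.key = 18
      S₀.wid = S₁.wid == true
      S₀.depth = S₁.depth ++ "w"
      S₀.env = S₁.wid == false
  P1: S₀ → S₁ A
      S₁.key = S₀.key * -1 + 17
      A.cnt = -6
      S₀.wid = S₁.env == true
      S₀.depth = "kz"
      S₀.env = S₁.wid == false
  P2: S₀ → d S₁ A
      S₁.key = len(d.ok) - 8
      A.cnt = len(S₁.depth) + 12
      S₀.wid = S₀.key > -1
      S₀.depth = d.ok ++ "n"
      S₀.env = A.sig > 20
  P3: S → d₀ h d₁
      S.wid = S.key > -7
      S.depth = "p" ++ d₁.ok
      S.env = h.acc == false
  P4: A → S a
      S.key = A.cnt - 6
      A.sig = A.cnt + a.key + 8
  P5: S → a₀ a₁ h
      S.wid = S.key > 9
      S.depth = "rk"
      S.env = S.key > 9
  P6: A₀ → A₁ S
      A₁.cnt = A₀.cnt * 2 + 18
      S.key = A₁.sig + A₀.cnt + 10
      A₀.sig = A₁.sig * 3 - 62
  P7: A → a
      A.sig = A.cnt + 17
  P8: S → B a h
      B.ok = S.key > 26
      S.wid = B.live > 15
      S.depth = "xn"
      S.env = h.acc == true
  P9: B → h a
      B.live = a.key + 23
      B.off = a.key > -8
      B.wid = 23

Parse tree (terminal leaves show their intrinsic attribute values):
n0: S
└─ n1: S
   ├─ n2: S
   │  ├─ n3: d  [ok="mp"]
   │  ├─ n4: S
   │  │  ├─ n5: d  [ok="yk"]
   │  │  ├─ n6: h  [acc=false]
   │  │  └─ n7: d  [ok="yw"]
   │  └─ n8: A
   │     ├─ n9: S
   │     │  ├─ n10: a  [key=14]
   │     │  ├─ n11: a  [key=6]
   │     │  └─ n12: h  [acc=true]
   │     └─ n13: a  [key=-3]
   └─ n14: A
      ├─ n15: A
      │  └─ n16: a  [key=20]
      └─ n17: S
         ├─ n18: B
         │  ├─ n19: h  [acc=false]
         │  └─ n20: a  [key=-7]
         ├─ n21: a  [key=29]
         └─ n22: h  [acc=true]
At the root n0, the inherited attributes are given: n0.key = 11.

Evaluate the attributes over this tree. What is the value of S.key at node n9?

1. n0.key = 11  [given at root]
2. n1.key = 18  [18]
3. n2.key = -1  [S₀.key * -1 + 17]
4. n3.ok = "mp"  [terminal]
5. n4.key = -6  [len(d.ok) - 8]
6. n5.ok = "yk"  [terminal]
7. n6.acc = false  [terminal]
8. n7.ok = "yw"  [terminal]
9. n4.wid = true  [S.key > -7]
10. n4.depth = "pyw"  ["p" ++ d₁.ok]
11. n4.env = true  [h.acc == false]
12. n8.cnt = 15  [len(S₁.depth) + 12]
13. n9.key = 9  [A.cnt - 6]
14. n10.key = 14  [terminal]
15. n11.key = 6  [terminal]
16. n12.acc = true  [terminal]
17. n9.wid = false  [S.key > 9]
18. n9.depth = "rk"  ["rk"]
19. n9.env = false  [S.key > 9]
20. n13.key = -3  [terminal]
21. n8.sig = 20  [A.cnt + a.key + 8]
22. n2.wid = false  [S₀.key > -1]
23. n2.depth = "mpn"  [d.ok ++ "n"]
24. n2.env = false  [A.sig > 20]
25. n14.cnt = -6  [-6]
26. n15.cnt = 6  [A₀.cnt * 2 + 18]
27. n16.key = 20  [terminal]
28. n15.sig = 23  [A.cnt + 17]
29. n17.key = 27  [A₁.sig + A₀.cnt + 10]
30. n18.ok = true  [S.key > 26]
31. n19.acc = false  [terminal]
32. n20.key = -7  [terminal]
33. n18.live = 16  [a.key + 23]
34. n18.off = true  [a.key > -8]
35. n18.wid = 23  [23]
36. n21.key = 29  [terminal]
37. n22.acc = true  [terminal]
38. n17.wid = true  [B.live > 15]
39. n17.depth = "xn"  ["xn"]
40. n17.env = true  [h.acc == true]
41. n14.sig = 7  [A₁.sig * 3 - 62]
42. n1.wid = false  [S₁.env == true]
43. n1.depth = "kz"  ["kz"]
44. n1.env = true  [S₁.wid == false]
45. n0.wid = false  [S₁.wid == true]
46. n0.depth = "kzw"  [S₁.depth ++ "w"]
47. n0.env = true  [S₁.wid == false]

9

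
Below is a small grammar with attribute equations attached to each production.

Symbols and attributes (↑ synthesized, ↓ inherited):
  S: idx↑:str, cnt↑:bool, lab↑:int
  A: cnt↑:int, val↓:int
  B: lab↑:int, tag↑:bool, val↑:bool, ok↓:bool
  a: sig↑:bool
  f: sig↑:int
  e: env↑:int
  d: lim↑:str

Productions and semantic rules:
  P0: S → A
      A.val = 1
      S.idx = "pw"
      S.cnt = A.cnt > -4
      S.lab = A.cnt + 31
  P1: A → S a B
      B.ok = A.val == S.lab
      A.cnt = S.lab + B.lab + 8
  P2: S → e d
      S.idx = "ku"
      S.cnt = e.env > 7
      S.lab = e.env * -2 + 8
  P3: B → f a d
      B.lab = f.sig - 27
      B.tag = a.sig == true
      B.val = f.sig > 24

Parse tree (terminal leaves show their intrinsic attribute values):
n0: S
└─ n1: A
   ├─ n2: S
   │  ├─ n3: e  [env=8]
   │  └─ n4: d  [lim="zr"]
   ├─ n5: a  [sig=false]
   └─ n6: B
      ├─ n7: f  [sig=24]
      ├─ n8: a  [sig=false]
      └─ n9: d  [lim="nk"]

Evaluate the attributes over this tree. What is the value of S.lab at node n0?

28

1. n1.val = 1  [1]
2. n3.env = 8  [terminal]
3. n4.lim = "zr"  [terminal]
4. n2.idx = "ku"  ["ku"]
5. n2.cnt = true  [e.env > 7]
6. n2.lab = -8  [e.env * -2 + 8]
7. n5.sig = false  [terminal]
8. n6.ok = false  [A.val == S.lab]
9. n7.sig = 24  [terminal]
10. n8.sig = false  [terminal]
11. n9.lim = "nk"  [terminal]
12. n6.lab = -3  [f.sig - 27]
13. n6.tag = false  [a.sig == true]
14. n6.val = false  [f.sig > 24]
15. n1.cnt = -3  [S.lab + B.lab + 8]
16. n0.idx = "pw"  ["pw"]
17. n0.cnt = true  [A.cnt > -4]
18. n0.lab = 28  [A.cnt + 31]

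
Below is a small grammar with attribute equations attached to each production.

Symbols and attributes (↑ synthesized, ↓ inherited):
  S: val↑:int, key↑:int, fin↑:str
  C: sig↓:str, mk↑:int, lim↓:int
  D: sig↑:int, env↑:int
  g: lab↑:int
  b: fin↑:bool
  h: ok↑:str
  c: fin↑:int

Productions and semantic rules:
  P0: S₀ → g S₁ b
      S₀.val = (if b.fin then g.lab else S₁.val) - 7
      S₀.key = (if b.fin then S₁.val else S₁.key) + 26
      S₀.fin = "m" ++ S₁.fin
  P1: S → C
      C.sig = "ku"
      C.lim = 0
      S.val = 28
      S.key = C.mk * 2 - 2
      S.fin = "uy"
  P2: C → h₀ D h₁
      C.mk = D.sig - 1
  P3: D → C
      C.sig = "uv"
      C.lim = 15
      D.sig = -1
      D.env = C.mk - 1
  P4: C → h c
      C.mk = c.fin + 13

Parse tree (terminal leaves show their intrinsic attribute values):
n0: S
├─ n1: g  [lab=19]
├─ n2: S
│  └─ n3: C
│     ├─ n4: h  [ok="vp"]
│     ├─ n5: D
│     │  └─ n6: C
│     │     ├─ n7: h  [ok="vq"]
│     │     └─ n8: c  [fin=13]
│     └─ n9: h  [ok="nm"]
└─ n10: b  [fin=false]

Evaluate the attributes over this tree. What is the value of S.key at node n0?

1. n1.lab = 19  [terminal]
2. n3.sig = "ku"  ["ku"]
3. n3.lim = 0  [0]
4. n4.ok = "vp"  [terminal]
5. n6.sig = "uv"  ["uv"]
6. n6.lim = 15  [15]
7. n7.ok = "vq"  [terminal]
8. n8.fin = 13  [terminal]
9. n6.mk = 26  [c.fin + 13]
10. n5.sig = -1  [-1]
11. n5.env = 25  [C.mk - 1]
12. n9.ok = "nm"  [terminal]
13. n3.mk = -2  [D.sig - 1]
14. n2.val = 28  [28]
15. n2.key = -6  [C.mk * 2 - 2]
16. n2.fin = "uy"  ["uy"]
17. n10.fin = false  [terminal]
18. n0.val = 21  [(if b.fin then g.lab else S₁.val) - 7]
19. n0.key = 20  [(if b.fin then S₁.val else S₁.key) + 26]
20. n0.fin = "muy"  ["m" ++ S₁.fin]

20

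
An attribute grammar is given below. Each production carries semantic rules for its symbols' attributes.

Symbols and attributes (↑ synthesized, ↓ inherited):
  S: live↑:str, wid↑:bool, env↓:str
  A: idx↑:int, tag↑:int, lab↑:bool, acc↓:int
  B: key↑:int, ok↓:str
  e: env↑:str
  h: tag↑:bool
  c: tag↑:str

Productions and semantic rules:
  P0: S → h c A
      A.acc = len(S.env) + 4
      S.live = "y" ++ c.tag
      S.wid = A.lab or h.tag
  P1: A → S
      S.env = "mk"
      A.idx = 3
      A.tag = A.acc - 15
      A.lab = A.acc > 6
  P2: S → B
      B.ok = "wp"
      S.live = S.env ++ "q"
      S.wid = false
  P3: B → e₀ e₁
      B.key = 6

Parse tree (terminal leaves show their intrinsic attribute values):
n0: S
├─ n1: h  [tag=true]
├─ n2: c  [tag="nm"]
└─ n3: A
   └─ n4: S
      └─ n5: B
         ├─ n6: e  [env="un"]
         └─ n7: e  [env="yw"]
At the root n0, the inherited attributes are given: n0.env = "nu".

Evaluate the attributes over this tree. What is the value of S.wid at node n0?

true

1. n0.env = "nu"  [given at root]
2. n1.tag = true  [terminal]
3. n2.tag = "nm"  [terminal]
4. n3.acc = 6  [len(S.env) + 4]
5. n4.env = "mk"  ["mk"]
6. n5.ok = "wp"  ["wp"]
7. n6.env = "un"  [terminal]
8. n7.env = "yw"  [terminal]
9. n5.key = 6  [6]
10. n4.live = "mkq"  [S.env ++ "q"]
11. n4.wid = false  [false]
12. n3.idx = 3  [3]
13. n3.tag = -9  [A.acc - 15]
14. n3.lab = false  [A.acc > 6]
15. n0.live = "ynm"  ["y" ++ c.tag]
16. n0.wid = true  [A.lab or h.tag]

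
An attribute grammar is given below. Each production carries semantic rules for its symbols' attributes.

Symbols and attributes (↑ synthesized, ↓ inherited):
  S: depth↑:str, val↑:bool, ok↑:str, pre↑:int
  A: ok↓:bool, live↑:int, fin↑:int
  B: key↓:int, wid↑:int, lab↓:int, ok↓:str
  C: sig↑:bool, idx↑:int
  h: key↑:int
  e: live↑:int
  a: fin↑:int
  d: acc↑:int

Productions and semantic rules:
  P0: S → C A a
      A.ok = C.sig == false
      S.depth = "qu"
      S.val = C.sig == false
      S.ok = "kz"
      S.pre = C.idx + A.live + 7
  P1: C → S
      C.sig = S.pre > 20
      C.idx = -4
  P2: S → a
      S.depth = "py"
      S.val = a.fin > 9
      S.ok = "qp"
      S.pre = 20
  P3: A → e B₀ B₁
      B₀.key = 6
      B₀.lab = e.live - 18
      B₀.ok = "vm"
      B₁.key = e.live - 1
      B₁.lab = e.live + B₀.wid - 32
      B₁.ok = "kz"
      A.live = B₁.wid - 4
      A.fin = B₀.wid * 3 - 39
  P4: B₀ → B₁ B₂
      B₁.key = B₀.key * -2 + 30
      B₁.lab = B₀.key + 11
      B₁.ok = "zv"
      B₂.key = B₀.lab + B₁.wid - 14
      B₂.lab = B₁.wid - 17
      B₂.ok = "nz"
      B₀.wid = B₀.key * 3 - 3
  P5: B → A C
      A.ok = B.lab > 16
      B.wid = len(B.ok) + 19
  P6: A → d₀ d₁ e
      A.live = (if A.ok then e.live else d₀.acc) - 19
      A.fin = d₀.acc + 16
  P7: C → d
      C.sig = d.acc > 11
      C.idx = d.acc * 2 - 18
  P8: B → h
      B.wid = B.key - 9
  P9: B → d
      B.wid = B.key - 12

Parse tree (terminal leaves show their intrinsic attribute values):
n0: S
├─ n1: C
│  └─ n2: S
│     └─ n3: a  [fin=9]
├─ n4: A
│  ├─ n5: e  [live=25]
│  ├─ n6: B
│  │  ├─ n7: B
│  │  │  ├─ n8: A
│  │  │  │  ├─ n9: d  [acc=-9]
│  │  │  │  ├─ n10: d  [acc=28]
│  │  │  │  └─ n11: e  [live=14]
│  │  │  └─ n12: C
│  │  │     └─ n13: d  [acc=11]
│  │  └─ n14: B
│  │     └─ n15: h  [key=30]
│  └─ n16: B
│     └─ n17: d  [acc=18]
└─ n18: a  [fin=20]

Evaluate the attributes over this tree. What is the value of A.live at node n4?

1. n3.fin = 9  [terminal]
2. n2.depth = "py"  ["py"]
3. n2.val = false  [a.fin > 9]
4. n2.ok = "qp"  ["qp"]
5. n2.pre = 20  [20]
6. n1.sig = false  [S.pre > 20]
7. n1.idx = -4  [-4]
8. n4.ok = true  [C.sig == false]
9. n5.live = 25  [terminal]
10. n6.key = 6  [6]
11. n6.lab = 7  [e.live - 18]
12. n6.ok = "vm"  ["vm"]
13. n7.key = 18  [B₀.key * -2 + 30]
14. n7.lab = 17  [B₀.key + 11]
15. n7.ok = "zv"  ["zv"]
16. n8.ok = true  [B.lab > 16]
17. n9.acc = -9  [terminal]
18. n10.acc = 28  [terminal]
19. n11.live = 14  [terminal]
20. n8.live = -5  [(if A.ok then e.live else d₀.acc) - 19]
21. n8.fin = 7  [d₀.acc + 16]
22. n13.acc = 11  [terminal]
23. n12.sig = false  [d.acc > 11]
24. n12.idx = 4  [d.acc * 2 - 18]
25. n7.wid = 21  [len(B.ok) + 19]
26. n14.key = 14  [B₀.lab + B₁.wid - 14]
27. n14.lab = 4  [B₁.wid - 17]
28. n14.ok = "nz"  ["nz"]
29. n15.key = 30  [terminal]
30. n14.wid = 5  [B.key - 9]
31. n6.wid = 15  [B₀.key * 3 - 3]
32. n16.key = 24  [e.live - 1]
33. n16.lab = 8  [e.live + B₀.wid - 32]
34. n16.ok = "kz"  ["kz"]
35. n17.acc = 18  [terminal]
36. n16.wid = 12  [B.key - 12]
37. n4.live = 8  [B₁.wid - 4]
38. n4.fin = 6  [B₀.wid * 3 - 39]
39. n18.fin = 20  [terminal]
40. n0.depth = "qu"  ["qu"]
41. n0.val = true  [C.sig == false]
42. n0.ok = "kz"  ["kz"]
43. n0.pre = 11  [C.idx + A.live + 7]

8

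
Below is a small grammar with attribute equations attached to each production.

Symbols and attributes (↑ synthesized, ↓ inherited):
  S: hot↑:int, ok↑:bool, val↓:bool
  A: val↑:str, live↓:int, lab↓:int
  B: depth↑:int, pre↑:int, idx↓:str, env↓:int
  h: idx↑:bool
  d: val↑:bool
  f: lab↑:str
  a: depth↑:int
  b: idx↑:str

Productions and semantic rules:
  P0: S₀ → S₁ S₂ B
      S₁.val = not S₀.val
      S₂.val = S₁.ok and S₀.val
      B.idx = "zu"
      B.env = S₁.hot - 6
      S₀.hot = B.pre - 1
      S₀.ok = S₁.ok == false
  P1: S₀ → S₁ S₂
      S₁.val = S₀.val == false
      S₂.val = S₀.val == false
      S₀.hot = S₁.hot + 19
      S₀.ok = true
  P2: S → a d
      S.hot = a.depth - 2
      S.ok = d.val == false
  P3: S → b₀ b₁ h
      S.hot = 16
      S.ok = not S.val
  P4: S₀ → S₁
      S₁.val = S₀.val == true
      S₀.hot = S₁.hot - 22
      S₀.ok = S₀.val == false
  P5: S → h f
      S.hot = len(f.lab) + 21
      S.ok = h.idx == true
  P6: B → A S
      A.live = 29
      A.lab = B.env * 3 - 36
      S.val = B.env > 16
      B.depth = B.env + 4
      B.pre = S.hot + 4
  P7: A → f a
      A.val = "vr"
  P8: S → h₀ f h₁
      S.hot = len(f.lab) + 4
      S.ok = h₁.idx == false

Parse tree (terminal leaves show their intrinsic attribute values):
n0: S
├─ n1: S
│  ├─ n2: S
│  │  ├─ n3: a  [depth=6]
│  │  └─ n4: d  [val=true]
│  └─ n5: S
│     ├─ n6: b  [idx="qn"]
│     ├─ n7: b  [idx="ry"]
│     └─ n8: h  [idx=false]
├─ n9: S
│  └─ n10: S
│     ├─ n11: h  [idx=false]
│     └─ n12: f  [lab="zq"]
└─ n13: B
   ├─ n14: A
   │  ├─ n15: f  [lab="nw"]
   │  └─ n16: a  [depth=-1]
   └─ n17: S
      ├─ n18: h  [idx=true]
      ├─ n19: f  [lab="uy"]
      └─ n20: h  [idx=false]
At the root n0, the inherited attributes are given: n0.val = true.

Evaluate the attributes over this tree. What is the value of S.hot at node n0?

1. n0.val = true  [given at root]
2. n1.val = false  [not S₀.val]
3. n2.val = true  [S₀.val == false]
4. n3.depth = 6  [terminal]
5. n4.val = true  [terminal]
6. n2.hot = 4  [a.depth - 2]
7. n2.ok = false  [d.val == false]
8. n5.val = true  [S₀.val == false]
9. n6.idx = "qn"  [terminal]
10. n7.idx = "ry"  [terminal]
11. n8.idx = false  [terminal]
12. n5.hot = 16  [16]
13. n5.ok = false  [not S.val]
14. n1.hot = 23  [S₁.hot + 19]
15. n1.ok = true  [true]
16. n9.val = true  [S₁.ok and S₀.val]
17. n10.val = true  [S₀.val == true]
18. n11.idx = false  [terminal]
19. n12.lab = "zq"  [terminal]
20. n10.hot = 23  [len(f.lab) + 21]
21. n10.ok = false  [h.idx == true]
22. n9.hot = 1  [S₁.hot - 22]
23. n9.ok = false  [S₀.val == false]
24. n13.idx = "zu"  ["zu"]
25. n13.env = 17  [S₁.hot - 6]
26. n14.live = 29  [29]
27. n14.lab = 15  [B.env * 3 - 36]
28. n15.lab = "nw"  [terminal]
29. n16.depth = -1  [terminal]
30. n14.val = "vr"  ["vr"]
31. n17.val = true  [B.env > 16]
32. n18.idx = true  [terminal]
33. n19.lab = "uy"  [terminal]
34. n20.idx = false  [terminal]
35. n17.hot = 6  [len(f.lab) + 4]
36. n17.ok = true  [h₁.idx == false]
37. n13.depth = 21  [B.env + 4]
38. n13.pre = 10  [S.hot + 4]
39. n0.hot = 9  [B.pre - 1]
40. n0.ok = false  [S₁.ok == false]

9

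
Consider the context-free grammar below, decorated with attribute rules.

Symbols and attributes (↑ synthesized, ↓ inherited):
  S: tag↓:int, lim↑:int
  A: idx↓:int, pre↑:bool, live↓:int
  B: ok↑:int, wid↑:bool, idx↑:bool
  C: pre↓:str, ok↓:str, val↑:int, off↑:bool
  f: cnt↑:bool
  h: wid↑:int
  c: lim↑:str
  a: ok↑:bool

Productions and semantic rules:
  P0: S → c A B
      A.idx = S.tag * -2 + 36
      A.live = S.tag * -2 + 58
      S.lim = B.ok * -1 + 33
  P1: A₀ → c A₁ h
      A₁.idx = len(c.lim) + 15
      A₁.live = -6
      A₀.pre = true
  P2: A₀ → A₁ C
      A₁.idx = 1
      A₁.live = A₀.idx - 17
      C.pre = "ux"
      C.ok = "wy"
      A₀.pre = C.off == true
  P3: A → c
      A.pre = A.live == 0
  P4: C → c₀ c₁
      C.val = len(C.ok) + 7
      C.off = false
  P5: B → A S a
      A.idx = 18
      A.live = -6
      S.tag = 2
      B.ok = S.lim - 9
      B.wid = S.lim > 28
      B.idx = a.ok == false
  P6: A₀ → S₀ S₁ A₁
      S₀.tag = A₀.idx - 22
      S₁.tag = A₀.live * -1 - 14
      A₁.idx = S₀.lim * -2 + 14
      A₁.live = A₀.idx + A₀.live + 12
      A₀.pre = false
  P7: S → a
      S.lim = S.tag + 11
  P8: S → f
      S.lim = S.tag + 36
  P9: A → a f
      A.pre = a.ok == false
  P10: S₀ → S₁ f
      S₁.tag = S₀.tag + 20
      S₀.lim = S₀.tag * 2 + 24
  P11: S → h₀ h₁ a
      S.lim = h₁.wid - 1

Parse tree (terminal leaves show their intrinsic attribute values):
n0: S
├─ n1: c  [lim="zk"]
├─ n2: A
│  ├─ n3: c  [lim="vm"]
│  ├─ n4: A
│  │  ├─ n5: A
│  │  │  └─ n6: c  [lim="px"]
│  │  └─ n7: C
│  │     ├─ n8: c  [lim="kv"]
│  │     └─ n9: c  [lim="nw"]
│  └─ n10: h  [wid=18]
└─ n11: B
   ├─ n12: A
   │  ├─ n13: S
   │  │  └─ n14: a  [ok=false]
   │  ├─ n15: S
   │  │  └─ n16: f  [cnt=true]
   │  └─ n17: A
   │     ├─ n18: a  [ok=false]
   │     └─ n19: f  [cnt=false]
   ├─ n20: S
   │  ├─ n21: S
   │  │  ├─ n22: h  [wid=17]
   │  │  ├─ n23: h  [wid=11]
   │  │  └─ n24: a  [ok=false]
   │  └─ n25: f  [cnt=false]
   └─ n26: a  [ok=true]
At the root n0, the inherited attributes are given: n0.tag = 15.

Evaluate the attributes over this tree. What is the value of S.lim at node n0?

1. n0.tag = 15  [given at root]
2. n1.lim = "zk"  [terminal]
3. n2.idx = 6  [S.tag * -2 + 36]
4. n2.live = 28  [S.tag * -2 + 58]
5. n3.lim = "vm"  [terminal]
6. n4.idx = 17  [len(c.lim) + 15]
7. n4.live = -6  [-6]
8. n5.idx = 1  [1]
9. n5.live = 0  [A₀.idx - 17]
10. n6.lim = "px"  [terminal]
11. n5.pre = true  [A.live == 0]
12. n7.pre = "ux"  ["ux"]
13. n7.ok = "wy"  ["wy"]
14. n8.lim = "kv"  [terminal]
15. n9.lim = "nw"  [terminal]
16. n7.val = 9  [len(C.ok) + 7]
17. n7.off = false  [false]
18. n4.pre = false  [C.off == true]
19. n10.wid = 18  [terminal]
20. n2.pre = true  [true]
21. n12.idx = 18  [18]
22. n12.live = -6  [-6]
23. n13.tag = -4  [A₀.idx - 22]
24. n14.ok = false  [terminal]
25. n13.lim = 7  [S.tag + 11]
26. n15.tag = -8  [A₀.live * -1 - 14]
27. n16.cnt = true  [terminal]
28. n15.lim = 28  [S.tag + 36]
29. n17.idx = 0  [S₀.lim * -2 + 14]
30. n17.live = 24  [A₀.idx + A₀.live + 12]
31. n18.ok = false  [terminal]
32. n19.cnt = false  [terminal]
33. n17.pre = true  [a.ok == false]
34. n12.pre = false  [false]
35. n20.tag = 2  [2]
36. n21.tag = 22  [S₀.tag + 20]
37. n22.wid = 17  [terminal]
38. n23.wid = 11  [terminal]
39. n24.ok = false  [terminal]
40. n21.lim = 10  [h₁.wid - 1]
41. n25.cnt = false  [terminal]
42. n20.lim = 28  [S₀.tag * 2 + 24]
43. n26.ok = true  [terminal]
44. n11.ok = 19  [S.lim - 9]
45. n11.wid = false  [S.lim > 28]
46. n11.idx = false  [a.ok == false]
47. n0.lim = 14  [B.ok * -1 + 33]

14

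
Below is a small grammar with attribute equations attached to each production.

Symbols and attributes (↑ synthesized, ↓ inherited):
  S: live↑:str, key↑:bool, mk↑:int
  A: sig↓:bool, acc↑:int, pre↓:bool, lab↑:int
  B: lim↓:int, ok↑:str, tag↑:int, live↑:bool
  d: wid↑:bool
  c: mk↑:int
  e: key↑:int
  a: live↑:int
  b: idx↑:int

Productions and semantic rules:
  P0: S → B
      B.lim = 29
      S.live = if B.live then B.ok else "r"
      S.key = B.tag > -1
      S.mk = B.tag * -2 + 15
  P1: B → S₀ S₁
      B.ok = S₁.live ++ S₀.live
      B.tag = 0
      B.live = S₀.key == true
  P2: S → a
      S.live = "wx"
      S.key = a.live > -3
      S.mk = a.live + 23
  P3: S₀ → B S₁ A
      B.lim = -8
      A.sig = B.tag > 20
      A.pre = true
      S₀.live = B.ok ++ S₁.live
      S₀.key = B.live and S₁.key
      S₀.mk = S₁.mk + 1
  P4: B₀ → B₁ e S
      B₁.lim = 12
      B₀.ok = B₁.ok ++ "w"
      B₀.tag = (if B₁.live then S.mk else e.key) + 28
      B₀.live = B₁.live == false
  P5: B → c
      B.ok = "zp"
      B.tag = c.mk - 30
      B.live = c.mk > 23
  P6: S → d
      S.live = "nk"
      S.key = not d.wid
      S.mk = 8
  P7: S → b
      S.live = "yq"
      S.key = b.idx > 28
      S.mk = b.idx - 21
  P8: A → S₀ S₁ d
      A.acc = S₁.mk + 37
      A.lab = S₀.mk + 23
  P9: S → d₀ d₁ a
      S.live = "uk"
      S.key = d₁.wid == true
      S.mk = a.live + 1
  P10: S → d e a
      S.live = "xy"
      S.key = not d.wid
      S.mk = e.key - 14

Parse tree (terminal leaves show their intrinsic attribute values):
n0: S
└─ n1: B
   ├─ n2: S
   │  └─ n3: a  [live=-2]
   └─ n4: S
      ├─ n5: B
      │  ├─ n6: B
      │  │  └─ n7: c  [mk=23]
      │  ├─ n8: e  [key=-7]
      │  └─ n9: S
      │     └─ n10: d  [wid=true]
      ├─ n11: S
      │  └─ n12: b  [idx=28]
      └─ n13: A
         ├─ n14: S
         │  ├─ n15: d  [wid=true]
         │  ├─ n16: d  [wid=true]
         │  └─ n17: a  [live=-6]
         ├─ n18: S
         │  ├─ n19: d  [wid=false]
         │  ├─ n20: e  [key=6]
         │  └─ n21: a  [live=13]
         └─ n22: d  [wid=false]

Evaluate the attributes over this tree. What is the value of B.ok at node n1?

1. n1.lim = 29  [29]
2. n3.live = -2  [terminal]
3. n2.live = "wx"  ["wx"]
4. n2.key = true  [a.live > -3]
5. n2.mk = 21  [a.live + 23]
6. n5.lim = -8  [-8]
7. n6.lim = 12  [12]
8. n7.mk = 23  [terminal]
9. n6.ok = "zp"  ["zp"]
10. n6.tag = -7  [c.mk - 30]
11. n6.live = false  [c.mk > 23]
12. n8.key = -7  [terminal]
13. n10.wid = true  [terminal]
14. n9.live = "nk"  ["nk"]
15. n9.key = false  [not d.wid]
16. n9.mk = 8  [8]
17. n5.ok = "zpw"  [B₁.ok ++ "w"]
18. n5.tag = 21  [(if B₁.live then S.mk else e.key) + 28]
19. n5.live = true  [B₁.live == false]
20. n12.idx = 28  [terminal]
21. n11.live = "yq"  ["yq"]
22. n11.key = false  [b.idx > 28]
23. n11.mk = 7  [b.idx - 21]
24. n13.sig = true  [B.tag > 20]
25. n13.pre = true  [true]
26. n15.wid = true  [terminal]
27. n16.wid = true  [terminal]
28. n17.live = -6  [terminal]
29. n14.live = "uk"  ["uk"]
30. n14.key = true  [d₁.wid == true]
31. n14.mk = -5  [a.live + 1]
32. n19.wid = false  [terminal]
33. n20.key = 6  [terminal]
34. n21.live = 13  [terminal]
35. n18.live = "xy"  ["xy"]
36. n18.key = true  [not d.wid]
37. n18.mk = -8  [e.key - 14]
38. n22.wid = false  [terminal]
39. n13.acc = 29  [S₁.mk + 37]
40. n13.lab = 18  [S₀.mk + 23]
41. n4.live = "zpwyq"  [B.ok ++ S₁.live]
42. n4.key = false  [B.live and S₁.key]
43. n4.mk = 8  [S₁.mk + 1]
44. n1.ok = "zpwyqwx"  [S₁.live ++ S₀.live]
45. n1.tag = 0  [0]
46. n1.live = true  [S₀.key == true]
47. n0.live = "zpwyqwx"  [if B.live then B.ok else "r"]
48. n0.key = true  [B.tag > -1]
49. n0.mk = 15  [B.tag * -2 + 15]

"zpwyqwx"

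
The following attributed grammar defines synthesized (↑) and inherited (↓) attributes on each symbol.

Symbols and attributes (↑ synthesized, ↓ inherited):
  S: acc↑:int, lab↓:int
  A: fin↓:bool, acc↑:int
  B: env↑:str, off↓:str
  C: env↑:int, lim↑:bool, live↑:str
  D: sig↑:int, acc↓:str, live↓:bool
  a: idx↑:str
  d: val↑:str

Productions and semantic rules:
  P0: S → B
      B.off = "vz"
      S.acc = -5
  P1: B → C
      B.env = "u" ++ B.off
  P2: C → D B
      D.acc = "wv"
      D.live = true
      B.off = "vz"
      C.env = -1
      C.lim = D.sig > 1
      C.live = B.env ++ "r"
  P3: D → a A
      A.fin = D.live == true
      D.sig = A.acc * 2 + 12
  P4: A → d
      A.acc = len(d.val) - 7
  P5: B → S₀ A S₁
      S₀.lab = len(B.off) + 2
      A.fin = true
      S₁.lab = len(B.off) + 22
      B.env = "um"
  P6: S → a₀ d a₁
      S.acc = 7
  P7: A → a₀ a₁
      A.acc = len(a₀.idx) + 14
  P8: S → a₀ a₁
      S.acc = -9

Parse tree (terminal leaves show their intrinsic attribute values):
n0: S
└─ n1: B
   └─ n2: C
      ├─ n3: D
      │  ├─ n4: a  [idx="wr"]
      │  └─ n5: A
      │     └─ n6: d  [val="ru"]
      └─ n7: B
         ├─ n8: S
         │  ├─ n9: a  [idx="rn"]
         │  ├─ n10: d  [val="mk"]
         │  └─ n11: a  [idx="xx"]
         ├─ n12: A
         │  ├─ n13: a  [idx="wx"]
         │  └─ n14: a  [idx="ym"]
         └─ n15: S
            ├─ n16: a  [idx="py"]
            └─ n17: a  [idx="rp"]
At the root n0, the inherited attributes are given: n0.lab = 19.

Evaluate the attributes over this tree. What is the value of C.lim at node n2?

true

1. n0.lab = 19  [given at root]
2. n1.off = "vz"  ["vz"]
3. n3.acc = "wv"  ["wv"]
4. n3.live = true  [true]
5. n4.idx = "wr"  [terminal]
6. n5.fin = true  [D.live == true]
7. n6.val = "ru"  [terminal]
8. n5.acc = -5  [len(d.val) - 7]
9. n3.sig = 2  [A.acc * 2 + 12]
10. n7.off = "vz"  ["vz"]
11. n8.lab = 4  [len(B.off) + 2]
12. n9.idx = "rn"  [terminal]
13. n10.val = "mk"  [terminal]
14. n11.idx = "xx"  [terminal]
15. n8.acc = 7  [7]
16. n12.fin = true  [true]
17. n13.idx = "wx"  [terminal]
18. n14.idx = "ym"  [terminal]
19. n12.acc = 16  [len(a₀.idx) + 14]
20. n15.lab = 24  [len(B.off) + 22]
21. n16.idx = "py"  [terminal]
22. n17.idx = "rp"  [terminal]
23. n15.acc = -9  [-9]
24. n7.env = "um"  ["um"]
25. n2.env = -1  [-1]
26. n2.lim = true  [D.sig > 1]
27. n2.live = "umr"  [B.env ++ "r"]
28. n1.env = "uvz"  ["u" ++ B.off]
29. n0.acc = -5  [-5]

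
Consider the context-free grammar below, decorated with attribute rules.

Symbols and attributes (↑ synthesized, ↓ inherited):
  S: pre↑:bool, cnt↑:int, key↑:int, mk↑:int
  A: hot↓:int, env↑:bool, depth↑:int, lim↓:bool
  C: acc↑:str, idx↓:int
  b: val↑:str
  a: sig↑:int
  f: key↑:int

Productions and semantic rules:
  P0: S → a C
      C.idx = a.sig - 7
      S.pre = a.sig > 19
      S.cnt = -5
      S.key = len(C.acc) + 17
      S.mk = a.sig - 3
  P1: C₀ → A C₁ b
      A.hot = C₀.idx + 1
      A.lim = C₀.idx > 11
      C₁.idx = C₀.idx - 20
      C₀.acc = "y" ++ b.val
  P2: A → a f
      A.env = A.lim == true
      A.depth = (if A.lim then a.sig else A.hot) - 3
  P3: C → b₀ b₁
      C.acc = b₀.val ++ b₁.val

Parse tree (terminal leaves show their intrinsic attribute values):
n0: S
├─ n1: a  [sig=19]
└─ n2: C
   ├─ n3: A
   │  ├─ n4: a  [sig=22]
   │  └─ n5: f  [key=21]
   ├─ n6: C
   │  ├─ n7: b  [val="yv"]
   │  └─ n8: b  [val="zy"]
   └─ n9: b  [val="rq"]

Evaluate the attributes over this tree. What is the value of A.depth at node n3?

1. n1.sig = 19  [terminal]
2. n2.idx = 12  [a.sig - 7]
3. n3.hot = 13  [C₀.idx + 1]
4. n3.lim = true  [C₀.idx > 11]
5. n4.sig = 22  [terminal]
6. n5.key = 21  [terminal]
7. n3.env = true  [A.lim == true]
8. n3.depth = 19  [(if A.lim then a.sig else A.hot) - 3]
9. n6.idx = -8  [C₀.idx - 20]
10. n7.val = "yv"  [terminal]
11. n8.val = "zy"  [terminal]
12. n6.acc = "yvzy"  [b₀.val ++ b₁.val]
13. n9.val = "rq"  [terminal]
14. n2.acc = "yrq"  ["y" ++ b.val]
15. n0.pre = false  [a.sig > 19]
16. n0.cnt = -5  [-5]
17. n0.key = 20  [len(C.acc) + 17]
18. n0.mk = 16  [a.sig - 3]

19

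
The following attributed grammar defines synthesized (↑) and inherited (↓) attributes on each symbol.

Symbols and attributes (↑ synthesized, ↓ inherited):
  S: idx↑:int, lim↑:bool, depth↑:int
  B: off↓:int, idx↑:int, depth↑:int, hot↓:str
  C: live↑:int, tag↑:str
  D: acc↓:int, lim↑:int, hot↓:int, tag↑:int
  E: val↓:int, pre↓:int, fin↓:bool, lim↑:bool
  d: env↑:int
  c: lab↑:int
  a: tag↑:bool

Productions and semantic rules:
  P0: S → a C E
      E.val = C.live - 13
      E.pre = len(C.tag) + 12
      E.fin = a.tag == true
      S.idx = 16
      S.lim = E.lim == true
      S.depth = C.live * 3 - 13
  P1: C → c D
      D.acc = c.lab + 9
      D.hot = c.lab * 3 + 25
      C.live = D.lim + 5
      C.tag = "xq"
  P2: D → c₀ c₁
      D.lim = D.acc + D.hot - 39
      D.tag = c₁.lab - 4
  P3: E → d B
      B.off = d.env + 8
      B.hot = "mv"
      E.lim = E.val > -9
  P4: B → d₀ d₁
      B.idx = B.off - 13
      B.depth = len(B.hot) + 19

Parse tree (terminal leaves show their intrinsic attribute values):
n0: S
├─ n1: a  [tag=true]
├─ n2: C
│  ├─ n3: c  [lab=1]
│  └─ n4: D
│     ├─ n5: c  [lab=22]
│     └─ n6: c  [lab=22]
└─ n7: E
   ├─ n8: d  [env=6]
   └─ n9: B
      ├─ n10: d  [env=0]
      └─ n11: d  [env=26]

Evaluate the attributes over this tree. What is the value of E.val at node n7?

-9

1. n1.tag = true  [terminal]
2. n3.lab = 1  [terminal]
3. n4.acc = 10  [c.lab + 9]
4. n4.hot = 28  [c.lab * 3 + 25]
5. n5.lab = 22  [terminal]
6. n6.lab = 22  [terminal]
7. n4.lim = -1  [D.acc + D.hot - 39]
8. n4.tag = 18  [c₁.lab - 4]
9. n2.live = 4  [D.lim + 5]
10. n2.tag = "xq"  ["xq"]
11. n7.val = -9  [C.live - 13]
12. n7.pre = 14  [len(C.tag) + 12]
13. n7.fin = true  [a.tag == true]
14. n8.env = 6  [terminal]
15. n9.off = 14  [d.env + 8]
16. n9.hot = "mv"  ["mv"]
17. n10.env = 0  [terminal]
18. n11.env = 26  [terminal]
19. n9.idx = 1  [B.off - 13]
20. n9.depth = 21  [len(B.hot) + 19]
21. n7.lim = false  [E.val > -9]
22. n0.idx = 16  [16]
23. n0.lim = false  [E.lim == true]
24. n0.depth = -1  [C.live * 3 - 13]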